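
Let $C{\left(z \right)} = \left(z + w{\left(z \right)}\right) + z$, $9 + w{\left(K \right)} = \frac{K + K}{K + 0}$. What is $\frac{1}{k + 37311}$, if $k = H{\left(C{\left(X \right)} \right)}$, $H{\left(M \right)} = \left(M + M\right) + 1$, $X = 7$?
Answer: $\frac{1}{37326} \approx 2.6791 \cdot 10^{-5}$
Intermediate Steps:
$w{\left(K \right)} = -7$ ($w{\left(K \right)} = -9 + \frac{K + K}{K + 0} = -9 + \frac{2 K}{K} = -9 + 2 = -7$)
$C{\left(z \right)} = -7 + 2 z$ ($C{\left(z \right)} = \left(z - 7\right) + z = \left(-7 + z\right) + z = -7 + 2 z$)
$H{\left(M \right)} = 1 + 2 M$ ($H{\left(M \right)} = 2 M + 1 = 1 + 2 M$)
$k = 15$ ($k = 1 + 2 \left(-7 + 2 \cdot 7\right) = 1 + 2 \left(-7 + 14\right) = 1 + 2 \cdot 7 = 1 + 14 = 15$)
$\frac{1}{k + 37311} = \frac{1}{15 + 37311} = \frac{1}{37326}$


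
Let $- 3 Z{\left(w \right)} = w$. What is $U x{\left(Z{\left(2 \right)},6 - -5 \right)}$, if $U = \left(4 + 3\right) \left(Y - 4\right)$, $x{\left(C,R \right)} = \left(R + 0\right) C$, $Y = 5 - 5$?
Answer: $\frac{616}{3} \approx 205.33$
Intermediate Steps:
$Y = 0$ ($Y = 5 - 5 = 0$)
$Z{\left(w \right)} = - \frac{w}{3}$
$x{\left(C,R \right)} = C R$ ($x{\left(C,R \right)} = R C = C R$)
$U = -28$ ($U = \left(4 + 3\right) \left(0 - 4\right) = 7 \left(-4\right) = -28$)
$U x{\left(Z{\left(2 \right)},6 - -5 \right)} = - 28 \left(- \frac{1}{3}\right) 2 \left(6 - -5\right) = - 28 \left(- \frac{2 \left(6 + 5\right)}{3}\right) = - 28 \left(\left(- \frac{2}{3}\right) 11\right) = \left(-28\right) \left(- \frac{22}{3}\right) = \frac{616}{3}$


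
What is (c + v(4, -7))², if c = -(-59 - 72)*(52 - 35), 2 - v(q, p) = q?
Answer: 4950625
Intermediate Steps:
v(q, p) = 2 - q
c = 2227 (c = -(-131)*17 = -1*(-2227) = 2227)
(c + v(4, -7))² = (2227 + (2 - 1*4))² = (2227 + (2 - 4))² = (2227 - 2)² = 2225² = 4950625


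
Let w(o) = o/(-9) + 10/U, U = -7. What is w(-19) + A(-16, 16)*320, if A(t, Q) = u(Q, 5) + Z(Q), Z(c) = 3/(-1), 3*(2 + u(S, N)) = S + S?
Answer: 114283/63 ≈ 1814.0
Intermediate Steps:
u(S, N) = -2 + 2*S/3 (u(S, N) = -2 + (S + S)/3 = -2 + (2*S)/3 = -2 + 2*S/3)
w(o) = -10/7 - o/9 (w(o) = o/(-9) + 10/(-7) = o*(-⅑) + 10*(-⅐) = -o/9 - 10/7 = -10/7 - o/9)
Z(c) = -3 (Z(c) = 3*(-1) = -3)
A(t, Q) = -5 + 2*Q/3 (A(t, Q) = (-2 + 2*Q/3) - 3 = -5 + 2*Q/3)
w(-19) + A(-16, 16)*320 = (-10/7 - ⅑*(-19)) + (-5 + (⅔)*16)*320 = (-10/7 + 19/9) + (-5 + 32/3)*320 = 43/63 + (17/3)*320 = 43/63 + 5440/3 = 114283/63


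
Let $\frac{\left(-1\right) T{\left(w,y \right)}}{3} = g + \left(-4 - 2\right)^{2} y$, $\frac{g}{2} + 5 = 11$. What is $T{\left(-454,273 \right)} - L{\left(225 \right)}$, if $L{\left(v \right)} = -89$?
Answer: $-29431$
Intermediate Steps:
$g = 12$ ($g = -10 + 2 \cdot 11 = -10 + 22 = 12$)
$T{\left(w,y \right)} = -36 - 108 y$ ($T{\left(w,y \right)} = - 3 \left(12 + \left(-4 - 2\right)^{2} y\right) = - 3 \left(12 + \left(-6\right)^{2} y\right) = - 3 \left(12 + 36 y\right) = -36 - 108 y$)
$T{\left(-454,273 \right)} - L{\left(225 \right)} = \left(-36 - 29484\right) - -89 = \left(-36 - 29484\right) + 89 = -29520 + 89 = -29431$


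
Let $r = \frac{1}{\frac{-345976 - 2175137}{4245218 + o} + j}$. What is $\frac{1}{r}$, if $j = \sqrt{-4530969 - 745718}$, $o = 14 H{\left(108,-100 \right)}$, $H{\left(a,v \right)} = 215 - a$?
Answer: $- \frac{840371}{1415572} + 13 i \sqrt{31223} \approx -0.59366 + 2297.1 i$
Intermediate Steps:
$o = 1498$ ($o = 14 \left(215 - 108\right) = 14 \cdot 107 = 1498$)
$j = 13 i \sqrt{31223}$ ($j = \sqrt{-5276687} = 13 i \sqrt{31223} \approx 2297.1 i$)
$r = \frac{1}{- \frac{840371}{1415572} + 13 i \sqrt{31223}}$ ($r = \frac{1}{\frac{-345976 - 2175137}{4245218 + 1498} + 13 i \sqrt{31223}} = \frac{1}{- \frac{2521113}{4246716} + 13 i \sqrt{31223}} = \frac{1}{\left(-2521113\right) \frac{1}{4246716} + 13 i \sqrt{31223}} = \frac{1}{- \frac{840371}{1415572} + 13 i \sqrt{31223}} \approx -1.13 \cdot 10^{-7} - 0.00043533 i$)
$\frac{1}{r} = \frac{1}{- \frac{1189605657212}{10573658751094097049} - \frac{26049973133392 i \sqrt{31223}}{10573658751094097049}}$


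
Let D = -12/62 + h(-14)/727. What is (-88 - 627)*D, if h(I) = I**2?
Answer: -1225510/22537 ≈ -54.378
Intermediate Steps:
D = 1714/22537 (D = -12/62 + (-14)**2/727 = -12*1/62 + 196*(1/727) = -6/31 + 196/727 = 1714/22537 ≈ 0.076053)
(-88 - 627)*D = (-88 - 627)*(1714/22537) = -715*1714/22537 = -1225510/22537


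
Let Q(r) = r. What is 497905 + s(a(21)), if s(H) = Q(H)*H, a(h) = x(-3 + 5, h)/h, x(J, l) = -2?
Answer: 219576109/441 ≈ 4.9791e+5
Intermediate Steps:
a(h) = -2/h
s(H) = H² (s(H) = H*H = H²)
497905 + s(a(21)) = 497905 + (-2/21)² = 497905 + 4/441 = 219576109/441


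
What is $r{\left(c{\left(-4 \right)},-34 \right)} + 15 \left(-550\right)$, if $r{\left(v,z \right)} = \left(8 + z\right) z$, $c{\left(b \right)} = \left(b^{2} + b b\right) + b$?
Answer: $-7366$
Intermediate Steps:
$c{\left(b \right)} = b + 2 b^{2}$ ($c{\left(b \right)} = \left(b^{2} + b^{2}\right) + b = 2 b^{2} + b = b + 2 b^{2}$)
$r{\left(v,z \right)} = z \left(8 + z\right)$
$r{\left(c{\left(-4 \right)},-34 \right)} + 15 \left(-550\right) = - 34 \left(8 - 34\right) + 15 \left(-550\right) = \left(-34\right) \left(-26\right) - 8250 = 884 - 8250 = -7366$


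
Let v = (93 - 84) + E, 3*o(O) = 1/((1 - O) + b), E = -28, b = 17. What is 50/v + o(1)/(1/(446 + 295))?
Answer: 3843/323 ≈ 11.898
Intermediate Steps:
o(O) = 1/(3*(18 - O)) (o(O) = 1/(3*((1 - O) + 17)) = 1/(3*(18 - O)))
v = -19 (v = (93 - 84) - 28 = 9 - 28 = -19)
50/v + o(1)/(1/(446 + 295)) = 50/(-19) + (1/(3*(18 - 1*1)))/(1/(446 + 295)) = 50*(-1/19) + (1/(3*(18 - 1)))/(1/741) = -50/19 + ((1/3)/17)/(1/741) = -50/19 + ((1/3)*(1/17))*741 = -50/19 + (1/51)*741 = -50/19 + 247/17 = 3843/323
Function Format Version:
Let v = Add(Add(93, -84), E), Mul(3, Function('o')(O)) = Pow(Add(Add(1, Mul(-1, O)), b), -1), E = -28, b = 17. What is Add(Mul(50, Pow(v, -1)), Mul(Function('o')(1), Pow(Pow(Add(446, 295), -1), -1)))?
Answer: Rational(3843, 323) ≈ 11.898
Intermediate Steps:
Function('o')(O) = Mul(Rational(1, 3), Pow(Add(18, Mul(-1, O)), -1)) (Function('o')(O) = Mul(Rational(1, 3), Pow(Add(Add(1, Mul(-1, O)), 17), -1)) = Mul(Rational(1, 3), Pow(Add(18, Mul(-1, O)), -1)))
v = -19 (v = Add(Add(93, -84), -28) = Add(9, -28) = -19)
Add(Mul(50, Pow(v, -1)), Mul(Function('o')(1), Pow(Pow(Add(446, 295), -1), -1))) = Add(Mul(50, Pow(-19, -1)), Mul(Mul(Rational(1, 3), Pow(Add(18, Mul(-1, 1)), -1)), Pow(Pow(Add(446, 295), -1), -1))) = Add(Mul(50, Rational(-1, 19)), Mul(Mul(Rational(1, 3), Pow(Add(18, -1), -1)), Pow(Pow(741, -1), -1))) = Add(Rational(-50, 19), Mul(Mul(Rational(1, 3), Pow(17, -1)), Pow(Rational(1, 741), -1))) = Add(Rational(-50, 19), Mul(Mul(Rational(1, 3), Rational(1, 17)), 741)) = Add(Rational(-50, 19), Mul(Rational(1, 51), 741)) = Add(Rational(-50, 19), Rational(247, 17)) = Rational(3843, 323)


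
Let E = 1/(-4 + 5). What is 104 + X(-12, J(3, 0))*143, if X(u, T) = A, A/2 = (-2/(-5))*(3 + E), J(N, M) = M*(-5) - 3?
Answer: 2808/5 ≈ 561.60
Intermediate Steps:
E = 1 (E = 1/1 = 1)
J(N, M) = -3 - 5*M (J(N, M) = -5*M - 3 = -3 - 5*M)
A = 16/5 (A = 2*((-2/(-5))*(3 + 1)) = 2*(-2*(-⅕)*4) = 2*((⅖)*4) = 2*(8/5) = 16/5 ≈ 3.2000)
X(u, T) = 16/5
104 + X(-12, J(3, 0))*143 = 104 + (16/5)*143 = 104 + 2288/5 = 2808/5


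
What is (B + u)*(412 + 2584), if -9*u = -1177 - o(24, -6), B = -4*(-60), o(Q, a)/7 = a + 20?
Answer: 3430420/3 ≈ 1.1435e+6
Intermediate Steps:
o(Q, a) = 140 + 7*a (o(Q, a) = 7*(a + 20) = 7*(20 + a) = 140 + 7*a)
B = 240
u = 425/3 (u = -(-1177 - (140 + 7*(-6)))/9 = -(-1177 - (140 - 42))/9 = -(-1177 - 1*98)/9 = -(-1177 - 98)/9 = -⅑*(-1275) = 425/3 ≈ 141.67)
(B + u)*(412 + 2584) = (240 + 425/3)*(412 + 2584) = (1145/3)*2996 = 3430420/3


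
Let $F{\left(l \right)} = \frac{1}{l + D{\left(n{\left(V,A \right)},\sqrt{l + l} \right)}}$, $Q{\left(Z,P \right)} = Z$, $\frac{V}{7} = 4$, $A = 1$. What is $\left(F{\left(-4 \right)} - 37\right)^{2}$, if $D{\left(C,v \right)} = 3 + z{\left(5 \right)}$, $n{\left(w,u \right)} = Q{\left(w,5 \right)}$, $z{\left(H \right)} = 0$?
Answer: $1444$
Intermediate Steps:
$V = 28$ ($V = 7 \cdot 4 = 28$)
$n{\left(w,u \right)} = w$
$D{\left(C,v \right)} = 3$ ($D{\left(C,v \right)} = 3 + 0 = 3$)
$F{\left(l \right)} = \frac{1}{3 + l}$ ($F{\left(l \right)} = \frac{1}{l + 3} = \frac{1}{3 + l}$)
$\left(F{\left(-4 \right)} - 37\right)^{2} = \left(\frac{1}{3 - 4} - 37\right)^{2} = \left(\frac{1}{-1} - 37\right)^{2} = \left(-1 - 37\right)^{2} = \left(-38\right)^{2} = 1444$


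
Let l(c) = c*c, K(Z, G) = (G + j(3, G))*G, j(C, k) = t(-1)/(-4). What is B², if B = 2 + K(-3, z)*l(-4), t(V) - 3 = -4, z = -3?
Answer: 17956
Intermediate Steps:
t(V) = -1 (t(V) = 3 - 4 = -1)
j(C, k) = ¼ (j(C, k) = -1/(-4) = -1*(-¼) = ¼)
K(Z, G) = G*(¼ + G) (K(Z, G) = (G + ¼)*G = (¼ + G)*G = G*(¼ + G))
l(c) = c²
B = 134 (B = 2 - 3*(¼ - 3)*(-4)² = 2 - 3*(-11/4)*16 = 2 + (33/4)*16 = 2 + 132 = 134)
B² = 134² = 17956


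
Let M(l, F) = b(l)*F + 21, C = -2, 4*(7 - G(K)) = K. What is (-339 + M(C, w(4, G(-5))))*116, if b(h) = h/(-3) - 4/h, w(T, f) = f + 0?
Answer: -34336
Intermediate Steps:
G(K) = 7 - K/4
w(T, f) = f
b(h) = -4/h - h/3 (b(h) = h*(-⅓) - 4/h = -h/3 - 4/h = -4/h - h/3)
M(l, F) = 21 + F*(-4/l - l/3) (M(l, F) = (-4/l - l/3)*F + 21 = F*(-4/l - l/3) + 21 = 21 + F*(-4/l - l/3))
(-339 + M(C, w(4, G(-5))))*116 = (-339 + (21 - 4*(7 - ¼*(-5))/(-2) - ⅓*(7 - ¼*(-5))*(-2)))*116 = (-339 + (21 - 4*(7 + 5/4)*(-½) - ⅓*(7 + 5/4)*(-2)))*116 = (-339 + (21 - 4*33/4*(-½) - ⅓*33/4*(-2)))*116 = (-339 + (21 + 33/2 + 11/2))*116 = (-339 + 43)*116 = -296*116 = -34336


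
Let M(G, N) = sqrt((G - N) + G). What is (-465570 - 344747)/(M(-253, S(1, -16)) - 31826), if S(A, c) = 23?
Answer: 25789148842/1012894805 + 18637291*I/1012894805 ≈ 25.461 + 0.0184*I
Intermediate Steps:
M(G, N) = sqrt(-N + 2*G)
(-465570 - 344747)/(M(-253, S(1, -16)) - 31826) = (-465570 - 344747)/(sqrt(-1*23 + 2*(-253)) - 31826) = -810317/(sqrt(-23 - 506) - 31826) = -810317/(sqrt(-529) - 31826) = -810317/(23*I - 31826) = -810317*(-31826 - 23*I)/1012894805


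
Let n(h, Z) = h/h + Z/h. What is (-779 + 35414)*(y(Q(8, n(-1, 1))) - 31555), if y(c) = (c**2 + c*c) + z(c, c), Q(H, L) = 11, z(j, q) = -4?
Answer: -1084664295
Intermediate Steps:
n(h, Z) = 1 + Z/h
y(c) = -4 + 2*c**2 (y(c) = (c**2 + c*c) - 4 = (c**2 + c**2) - 4 = 2*c**2 - 4 = -4 + 2*c**2)
(-779 + 35414)*(y(Q(8, n(-1, 1))) - 31555) = (-779 + 35414)*((-4 + 2*11**2) - 31555) = 34635*((-4 + 2*121) - 31555) = 34635*((-4 + 242) - 31555) = 34635*(238 - 31555) = 34635*(-31317) = -1084664295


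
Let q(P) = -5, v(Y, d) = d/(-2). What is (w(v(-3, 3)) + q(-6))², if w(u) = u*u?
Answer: 121/16 ≈ 7.5625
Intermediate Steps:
v(Y, d) = -d/2 (v(Y, d) = d*(-½) = -d/2)
w(u) = u²
(w(v(-3, 3)) + q(-6))² = ((-½*3)² - 5)² = ((-3/2)² - 5)² = (9/4 - 5)² = (-11/4)² = 121/16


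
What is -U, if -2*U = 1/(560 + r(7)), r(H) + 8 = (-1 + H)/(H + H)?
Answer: 7/7734 ≈ 0.00090509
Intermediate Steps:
r(H) = -8 + (-1 + H)/(2*H) (r(H) = -8 + (-1 + H)/(H + H) = -8 + (-1 + H)/((2*H)) = -8 + (-1 + H)*(1/(2*H)) = -8 + (-1 + H)/(2*H))
U = -7/7734 (U = -1/(2*(560 + (1/2)*(-1 - 15*7)/7)) = -1/(2*(560 + (1/2)*(1/7)*(-1 - 105))) = -1/(2*(560 + (1/2)*(1/7)*(-106))) = -1/(2*(560 - 53/7)) = -1/(2*3867/7) = -1/2*7/3867 = -7/7734 ≈ -0.00090509)
-U = -1*(-7/7734) = 7/7734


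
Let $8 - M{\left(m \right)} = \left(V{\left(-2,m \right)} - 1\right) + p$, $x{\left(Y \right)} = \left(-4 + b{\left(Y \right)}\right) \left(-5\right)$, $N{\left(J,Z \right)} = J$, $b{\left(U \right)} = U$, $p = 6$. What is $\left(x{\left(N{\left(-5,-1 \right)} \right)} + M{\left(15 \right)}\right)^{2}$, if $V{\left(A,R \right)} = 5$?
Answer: $1849$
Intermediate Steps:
$x{\left(Y \right)} = 20 - 5 Y$ ($x{\left(Y \right)} = \left(-4 + Y\right) \left(-5\right) = 20 - 5 Y$)
$M{\left(m \right)} = -2$ ($M{\left(m \right)} = 8 - \left(\left(5 - 1\right) + 6\right) = 8 - \left(4 + 6\right) = 8 - 10 = -2$)
$\left(x{\left(N{\left(-5,-1 \right)} \right)} + M{\left(15 \right)}\right)^{2} = \left(\left(20 - -25\right) - 2\right)^{2} = \left(\left(20 + 25\right) - 2\right)^{2} = \left(45 - 2\right)^{2} = 43^{2} = 1849$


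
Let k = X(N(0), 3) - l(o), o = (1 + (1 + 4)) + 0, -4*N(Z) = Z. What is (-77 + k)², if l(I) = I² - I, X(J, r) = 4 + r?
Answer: 10000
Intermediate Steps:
N(Z) = -Z/4
o = 6 (o = (1 + 5) + 0 = 6 + 0 = 6)
k = -23 (k = (4 + 3) - 6*(-1 + 6) = 7 - 6*5 = 7 - 1*30 = 7 - 30 = -23)
(-77 + k)² = (-77 - 23)² = (-100)² = 10000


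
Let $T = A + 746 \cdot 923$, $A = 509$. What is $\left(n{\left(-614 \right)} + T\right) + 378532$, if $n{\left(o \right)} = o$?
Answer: $1066985$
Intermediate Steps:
$T = 689067$ ($T = 509 + 746 \cdot 923 = 509 + 688558 = 689067$)
$\left(n{\left(-614 \right)} + T\right) + 378532 = \left(-614 + 689067\right) + 378532 = 688453 + 378532 = 1066985$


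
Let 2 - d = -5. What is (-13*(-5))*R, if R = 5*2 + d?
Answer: 1105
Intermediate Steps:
d = 7 (d = 2 - 1*(-5) = 2 + 5 = 7)
R = 17 (R = 5*2 + 7 = 10 + 7 = 17)
(-13*(-5))*R = -13*(-5)*17 = 65*17 = 1105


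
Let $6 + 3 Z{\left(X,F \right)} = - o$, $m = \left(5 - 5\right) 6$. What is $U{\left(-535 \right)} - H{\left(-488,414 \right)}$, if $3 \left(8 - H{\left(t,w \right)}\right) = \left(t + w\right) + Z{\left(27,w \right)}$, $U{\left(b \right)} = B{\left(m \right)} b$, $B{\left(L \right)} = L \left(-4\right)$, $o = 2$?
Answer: $- \frac{302}{9} \approx -33.556$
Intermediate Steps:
$m = 0$ ($m = 0 \cdot 6 = 0$)
$Z{\left(X,F \right)} = - \frac{8}{3}$ ($Z{\left(X,F \right)} = -2 + \frac{\left(-1\right) 2}{3} = -2 + \frac{1}{3} \left(-2\right) = -2 - \frac{2}{3} = - \frac{8}{3}$)
$B{\left(L \right)} = - 4 L$
$U{\left(b \right)} = 0$ ($U{\left(b \right)} = \left(-4\right) 0 b = 0 b = 0$)
$H{\left(t,w \right)} = \frac{80}{9} - \frac{t}{3} - \frac{w}{3}$ ($H{\left(t,w \right)} = 8 - \frac{\left(t + w\right) - \frac{8}{3}}{3} = 8 - \frac{- \frac{8}{3} + t + w}{3} = 8 - \left(- \frac{8}{9} + \frac{t}{3} + \frac{w}{3}\right) = \frac{80}{9} - \frac{t}{3} - \frac{w}{3}$)
$U{\left(-535 \right)} - H{\left(-488,414 \right)} = 0 - \left(\frac{80}{9} - - \frac{488}{3} - 138\right) = 0 - \left(\frac{80}{9} + \frac{488}{3} - 138\right) = 0 - \frac{302}{9} = - \frac{302}{9}$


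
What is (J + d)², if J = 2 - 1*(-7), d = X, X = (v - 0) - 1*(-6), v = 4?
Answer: 361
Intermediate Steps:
X = 10 (X = (4 - 0) - 1*(-6) = (4 - 1*0) + 6 = (4 + 0) + 6 = 4 + 6 = 10)
d = 10
J = 9 (J = 2 + 7 = 9)
(J + d)² = (9 + 10)² = 19² = 361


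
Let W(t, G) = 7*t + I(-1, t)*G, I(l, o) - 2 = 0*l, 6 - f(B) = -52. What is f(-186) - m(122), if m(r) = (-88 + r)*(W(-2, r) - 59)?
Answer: -5756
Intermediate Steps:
f(B) = 58 (f(B) = 6 - 1*(-52) = 6 + 52 = 58)
I(l, o) = 2 (I(l, o) = 2 + 0*l = 2 + 0 = 2)
W(t, G) = 2*G + 7*t (W(t, G) = 7*t + 2*G = 2*G + 7*t)
m(r) = (-88 + r)*(-73 + 2*r) (m(r) = (-88 + r)*((2*r + 7*(-2)) - 59) = (-88 + r)*((2*r - 14) - 59) = (-88 + r)*((-14 + 2*r) - 59) = (-88 + r)*(-73 + 2*r))
f(-186) - m(122) = 58 - (6424 - 249*122 + 2*122²) = 58 - (6424 - 30378 + 2*14884) = 58 - (6424 - 30378 + 29768) = 58 - 1*5814 = 58 - 5814 = -5756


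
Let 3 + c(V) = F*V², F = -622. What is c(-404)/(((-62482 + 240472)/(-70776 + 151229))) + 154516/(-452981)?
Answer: -739955079701240471/16125217638 ≈ -4.5888e+7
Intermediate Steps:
c(V) = -3 - 622*V²
c(-404)/(((-62482 + 240472)/(-70776 + 151229))) + 154516/(-452981) = (-3 - 622*(-404)²)/(((-62482 + 240472)/(-70776 + 151229))) + 154516/(-452981) = (-3 - 622*163216)/((177990/80453)) + 154516*(-1/452981) = (-3 - 101520352)/((177990*(1/80453))) - 154516/452981 = -101520355/177990/80453 - 154516/452981 = -101520355*80453/177990 - 154516/452981 = -1633523424163/35598 - 154516/452981 = -739955079701240471/16125217638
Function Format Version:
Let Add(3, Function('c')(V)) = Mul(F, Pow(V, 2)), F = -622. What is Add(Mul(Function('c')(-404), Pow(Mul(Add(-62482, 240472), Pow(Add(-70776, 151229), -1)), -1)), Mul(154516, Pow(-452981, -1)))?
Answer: Rational(-739955079701240471, 16125217638) ≈ -4.5888e+7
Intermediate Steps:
Function('c')(V) = Add(-3, Mul(-622, Pow(V, 2)))
Add(Mul(Function('c')(-404), Pow(Mul(Add(-62482, 240472), Pow(Add(-70776, 151229), -1)), -1)), Mul(154516, Pow(-452981, -1))) = Add(Mul(Add(-3, Mul(-622, Pow(-404, 2))), Pow(Mul(Add(-62482, 240472), Pow(Add(-70776, 151229), -1)), -1)), Mul(154516, Pow(-452981, -1))) = Add(Mul(Add(-3, Mul(-622, 163216)), Pow(Mul(177990, Pow(80453, -1)), -1)), Mul(154516, Rational(-1, 452981))) = Add(Mul(Add(-3, -101520352), Pow(Mul(177990, Rational(1, 80453)), -1)), Rational(-154516, 452981)) = Add(Mul(-101520355, Pow(Rational(177990, 80453), -1)), Rational(-154516, 452981)) = Add(Mul(-101520355, Rational(80453, 177990)), Rational(-154516, 452981)) = Add(Rational(-1633523424163, 35598), Rational(-154516, 452981)) = Rational(-739955079701240471, 16125217638)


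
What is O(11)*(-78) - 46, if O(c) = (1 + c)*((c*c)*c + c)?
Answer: -1256158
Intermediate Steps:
O(c) = (1 + c)*(c + c³) (O(c) = (1 + c)*(c²*c + c) = (1 + c)*(c³ + c) = (1 + c)*(c + c³))
O(11)*(-78) - 46 = (11*(1 + 11 + 11² + 11³))*(-78) - 46 = (11*(1 + 11 + 121 + 1331))*(-78) - 46 = (11*1464)*(-78) - 46 = 16104*(-78) - 46 = -1256112 - 46 = -1256158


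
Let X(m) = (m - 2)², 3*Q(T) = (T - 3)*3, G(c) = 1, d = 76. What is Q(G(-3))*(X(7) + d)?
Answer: -202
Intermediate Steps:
Q(T) = -3 + T (Q(T) = ((T - 3)*3)/3 = ((-3 + T)*3)/3 = (-9 + 3*T)/3 = -3 + T)
X(m) = (-2 + m)²
Q(G(-3))*(X(7) + d) = (-3 + 1)*((-2 + 7)² + 76) = -2*(5² + 76) = -2*(25 + 76) = -2*101 = -202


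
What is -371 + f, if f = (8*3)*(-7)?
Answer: -539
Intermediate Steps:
f = -168 (f = 24*(-7) = -168)
-371 + f = -371 - 168 = -539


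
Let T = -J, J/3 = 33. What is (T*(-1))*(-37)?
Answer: -3663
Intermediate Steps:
J = 99 (J = 3*33 = 99)
T = -99 (T = -1*99 = -99)
(T*(-1))*(-37) = -99*(-1)*(-37) = 99*(-37) = -3663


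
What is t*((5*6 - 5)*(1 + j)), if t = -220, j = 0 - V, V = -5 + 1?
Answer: -27500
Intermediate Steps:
V = -4
j = 4 (j = 0 - 1*(-4) = 0 + 4 = 4)
t*((5*6 - 5)*(1 + j)) = -220*(5*6 - 5)*(1 + 4) = -220*(30 - 5)*5 = -5500*5 = -220*125 = -27500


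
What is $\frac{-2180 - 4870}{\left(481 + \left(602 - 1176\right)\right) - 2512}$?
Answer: $\frac{1410}{521} \approx 2.7063$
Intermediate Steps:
$\frac{-2180 - 4870}{\left(481 + \left(602 - 1176\right)\right) - 2512} = - \frac{7050}{\left(481 - 574\right) - 2512} = - \frac{7050}{-93 - 2512} = - \frac{7050}{-2605} = \left(-7050\right) \left(- \frac{1}{2605}\right) = \frac{1410}{521}$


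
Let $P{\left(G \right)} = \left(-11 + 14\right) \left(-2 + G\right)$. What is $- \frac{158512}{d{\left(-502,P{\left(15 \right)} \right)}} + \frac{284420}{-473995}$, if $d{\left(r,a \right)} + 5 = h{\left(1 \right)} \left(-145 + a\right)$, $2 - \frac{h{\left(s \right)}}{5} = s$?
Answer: $\frac{14996346148}{50717465} \approx 295.68$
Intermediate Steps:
$h{\left(s \right)} = 10 - 5 s$
$P{\left(G \right)} = -6 + 3 G$ ($P{\left(G \right)} = 3 \left(-2 + G\right) = -6 + 3 G$)
$d{\left(r,a \right)} = -730 + 5 a$ ($d{\left(r,a \right)} = -5 + \left(10 - 5\right) \left(-145 + a\right) = -5 + 5 \left(-145 + a\right) = -5 + \left(-725 + 5 a\right) = -730 + 5 a$)
$- \frac{158512}{d{\left(-502,P{\left(15 \right)} \right)}} + \frac{284420}{-473995} = - \frac{158512}{-730 + 5 \left(-6 + 3 \cdot 15\right)} + \frac{284420}{-473995} = - \frac{158512}{-730 + 5 \left(-6 + 45\right)} + 284420 \left(- \frac{1}{473995}\right) = - \frac{158512}{-730 + 5 \cdot 39} - \frac{56884}{94799} = - \frac{158512}{-730 + 195} - \frac{56884}{94799} = - \frac{158512}{-535} - \frac{56884}{94799} = \left(-158512\right) \left(- \frac{1}{535}\right) - \frac{56884}{94799} = \frac{158512}{535} - \frac{56884}{94799} = \frac{14996346148}{50717465}$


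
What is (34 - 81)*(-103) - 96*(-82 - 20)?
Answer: 14633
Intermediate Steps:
(34 - 81)*(-103) - 96*(-82 - 20) = -47*(-103) - 96*(-102) = 4841 + 9792 = 14633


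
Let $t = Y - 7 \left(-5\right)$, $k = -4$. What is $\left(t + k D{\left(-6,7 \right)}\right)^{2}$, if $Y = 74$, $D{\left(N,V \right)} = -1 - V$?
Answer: $19881$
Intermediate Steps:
$t = 109$ ($t = 74 - 7 \left(-5\right) = 74 - -35 = 74 + 35 = 109$)
$\left(t + k D{\left(-6,7 \right)}\right)^{2} = \left(109 - 4 \left(-1 - 7\right)\right)^{2} = \left(109 - -32\right)^{2} = \left(109 + 32\right)^{2} = 141^{2} = 19881$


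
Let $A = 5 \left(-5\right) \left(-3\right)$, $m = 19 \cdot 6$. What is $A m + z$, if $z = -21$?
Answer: $8529$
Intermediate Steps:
$m = 114$
$A = 75$ ($A = \left(-25\right) \left(-3\right) = 75$)
$A m + z = 75 \cdot 114 - 21 = 8550 - 21 = 8529$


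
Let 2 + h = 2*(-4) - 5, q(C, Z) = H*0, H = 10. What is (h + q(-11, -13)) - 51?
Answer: -66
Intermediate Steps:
q(C, Z) = 0 (q(C, Z) = 10*0 = 0)
h = -15 (h = -2 + (2*(-4) - 5) = -2 + (-8 - 5) = -2 - 13 = -15)
(h + q(-11, -13)) - 51 = (-15 + 0) - 51 = -15 - 51 = -66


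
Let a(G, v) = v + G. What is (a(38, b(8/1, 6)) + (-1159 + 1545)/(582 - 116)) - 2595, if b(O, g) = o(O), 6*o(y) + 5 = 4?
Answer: -3573761/1398 ≈ -2556.3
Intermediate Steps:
o(y) = -⅙ (o(y) = -⅚ + (⅙)*4 = -⅚ + ⅔ = -⅙)
b(O, g) = -⅙
a(G, v) = G + v
(a(38, b(8/1, 6)) + (-1159 + 1545)/(582 - 116)) - 2595 = ((38 - ⅙) + (-1159 + 1545)/(582 - 116)) - 2595 = (227/6 + 386/466) - 2595 = (227/6 + 386*(1/466)) - 2595 = (227/6 + 193/233) - 2595 = 54049/1398 - 2595 = -3573761/1398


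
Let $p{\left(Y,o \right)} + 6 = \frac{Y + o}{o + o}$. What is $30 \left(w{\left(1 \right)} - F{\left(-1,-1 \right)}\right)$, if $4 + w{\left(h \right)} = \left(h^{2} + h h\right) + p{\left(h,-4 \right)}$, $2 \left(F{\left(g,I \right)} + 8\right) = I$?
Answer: $\frac{105}{4} \approx 26.25$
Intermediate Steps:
$p{\left(Y,o \right)} = -6 + \frac{Y + o}{2 o}$ ($p{\left(Y,o \right)} = -6 + \frac{Y + o}{o + o} = -6 + \frac{Y + o}{2 o}$)
$F{\left(g,I \right)} = -8 + \frac{I}{2}$
$w{\left(h \right)} = - \frac{19}{2} + 2 h^{2} - \frac{h}{8}$ ($w{\left(h \right)} = -4 + \left(\left(h^{2} + h h\right) + \frac{h - -44}{2 \left(-4\right)}\right) = -4 + \left(\left(h^{2} + h^{2}\right) + \frac{1}{2} \left(- \frac{1}{4}\right) \left(h + 44\right)\right) = -4 + \left(2 h^{2} + \frac{1}{2} \left(- \frac{1}{4}\right) \left(44 + h\right)\right) = -4 - \left(\frac{11}{2} - 2 h^{2} + \frac{h}{8}\right) = - \frac{19}{2} + 2 h^{2} - \frac{h}{8}$)
$30 \left(w{\left(1 \right)} - F{\left(-1,-1 \right)}\right) = 30 \left(\left(- \frac{19}{2} + 2 \cdot 1^{2} - \frac{1}{8}\right) - \left(-8 + \frac{1}{2} \left(-1\right)\right)\right) = 30 \left(\left(- \frac{19}{2} + 2 \cdot 1 - \frac{1}{8}\right) - \left(-8 - \frac{1}{2}\right)\right) = 30 \left(\left(- \frac{19}{2} + 2 - \frac{1}{8}\right) - - \frac{17}{2}\right) = 30 \left(- \frac{61}{8} + \frac{17}{2}\right) = 30 \cdot \frac{7}{8} = \frac{105}{4}$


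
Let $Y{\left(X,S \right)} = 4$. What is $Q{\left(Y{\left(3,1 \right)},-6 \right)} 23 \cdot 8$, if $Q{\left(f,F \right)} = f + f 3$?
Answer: $2944$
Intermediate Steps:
$Q{\left(f,F \right)} = 4 f$ ($Q{\left(f,F \right)} = f + 3 f = 4 f$)
$Q{\left(Y{\left(3,1 \right)},-6 \right)} 23 \cdot 8 = 4 \cdot 4 \cdot 23 \cdot 8 = 16 \cdot 23 \cdot 8 = 368 \cdot 8 = 2944$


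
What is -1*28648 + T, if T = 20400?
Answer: -8248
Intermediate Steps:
-1*28648 + T = -1*28648 + 20400 = -28648 + 20400 = -8248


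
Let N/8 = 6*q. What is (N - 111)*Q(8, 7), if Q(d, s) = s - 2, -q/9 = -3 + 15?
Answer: -26475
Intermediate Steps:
q = -108 (q = -9*(-3 + 15) = -9*12 = -108)
N = -5184 (N = 8*(6*(-108)) = 8*(-648) = -5184)
Q(d, s) = -2 + s
(N - 111)*Q(8, 7) = (-5184 - 111)*(-2 + 7) = -5295*5 = -26475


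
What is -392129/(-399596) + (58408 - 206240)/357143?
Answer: 80973051575/142712914228 ≈ 0.56738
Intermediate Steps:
-392129/(-399596) + (58408 - 206240)/357143 = -392129*(-1/399596) - 147832*1/357143 = 392129/399596 - 147832/357143 = 80973051575/142712914228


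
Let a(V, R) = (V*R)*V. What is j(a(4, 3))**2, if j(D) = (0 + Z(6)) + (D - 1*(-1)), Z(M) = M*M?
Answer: 7225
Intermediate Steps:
a(V, R) = R*V**2 (a(V, R) = (R*V)*V = R*V**2)
Z(M) = M**2
j(D) = 37 + D (j(D) = (0 + 6**2) + (D - 1*(-1)) = (0 + 36) + (D + 1) = 36 + (1 + D) = 37 + D)
j(a(4, 3))**2 = (37 + 3*4**2)**2 = (37 + 3*16)**2 = (37 + 48)**2 = 85**2 = 7225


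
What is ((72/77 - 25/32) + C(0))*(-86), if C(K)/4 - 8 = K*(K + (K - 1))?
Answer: -3406761/1232 ≈ -2765.2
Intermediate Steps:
C(K) = 32 + 4*K*(-1 + 2*K) (C(K) = 32 + 4*(K*(K + (K - 1))) = 32 + 4*(K*(K + (-1 + K))) = 32 + 4*(K*(-1 + 2*K)) = 32 + 4*K*(-1 + 2*K))
((72/77 - 25/32) + C(0))*(-86) = ((72/77 - 25/32) + (32 - 4*0 + 8*0²))*(-86) = ((72*(1/77) - 25*1/32) + (32 + 0 + 8*0))*(-86) = ((72/77 - 25/32) + (32 + 0 + 0))*(-86) = (379/2464 + 32)*(-86) = (79227/2464)*(-86) = -3406761/1232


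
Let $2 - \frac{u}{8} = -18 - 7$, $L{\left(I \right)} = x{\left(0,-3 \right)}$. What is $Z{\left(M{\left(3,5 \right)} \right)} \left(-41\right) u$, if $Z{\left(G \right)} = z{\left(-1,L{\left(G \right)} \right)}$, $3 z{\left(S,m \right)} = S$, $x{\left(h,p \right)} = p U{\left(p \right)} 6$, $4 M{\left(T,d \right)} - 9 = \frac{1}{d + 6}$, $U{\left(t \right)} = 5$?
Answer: $2952$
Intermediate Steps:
$M{\left(T,d \right)} = \frac{9}{4} + \frac{1}{4 \left(6 + d\right)}$ ($M{\left(T,d \right)} = \frac{9}{4} + \frac{1}{4 \left(d + 6\right)} = \frac{9}{4} + \frac{1}{4 \left(6 + d\right)}$)
$x{\left(h,p \right)} = 30 p$ ($x{\left(h,p \right)} = p 5 \cdot 6 = 5 p 6 = 30 p$)
$L{\left(I \right)} = -90$ ($L{\left(I \right)} = 30 \left(-3\right) = -90$)
$z{\left(S,m \right)} = \frac{S}{3}$
$Z{\left(G \right)} = - \frac{1}{3}$ ($Z{\left(G \right)} = \frac{1}{3} \left(-1\right) = - \frac{1}{3}$)
$u = 216$ ($u = 16 - 8 \left(-18 - 7\right) = 16 - -200 = 16 + 200 = 216$)
$Z{\left(M{\left(3,5 \right)} \right)} \left(-41\right) u = \left(- \frac{1}{3}\right) \left(-41\right) 216 = \frac{41}{3} \cdot 216 = 2952$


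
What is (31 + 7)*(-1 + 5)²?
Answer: 608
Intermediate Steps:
(31 + 7)*(-1 + 5)² = 38*4² = 38*16 = 608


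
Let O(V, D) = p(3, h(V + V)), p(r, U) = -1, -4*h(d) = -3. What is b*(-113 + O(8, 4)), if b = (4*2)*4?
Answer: -3648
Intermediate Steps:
h(d) = ¾ (h(d) = -¼*(-3) = ¾)
O(V, D) = -1
b = 32 (b = 8*4 = 32)
b*(-113 + O(8, 4)) = 32*(-113 - 1) = 32*(-114) = -3648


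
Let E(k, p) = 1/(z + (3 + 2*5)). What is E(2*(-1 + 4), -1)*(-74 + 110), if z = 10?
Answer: 36/23 ≈ 1.5652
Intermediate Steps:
E(k, p) = 1/23 (E(k, p) = 1/(10 + (3 + 2*5)) = 1/(10 + (3 + 10)) = 1/(10 + 13) = 1/23)
E(2*(-1 + 4), -1)*(-74 + 110) = (-74 + 110)/23 = (1/23)*36 = 36/23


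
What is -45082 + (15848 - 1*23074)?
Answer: -52308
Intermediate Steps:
-45082 + (15848 - 1*23074) = -45082 + (15848 - 23074) = -45082 - 7226 = -52308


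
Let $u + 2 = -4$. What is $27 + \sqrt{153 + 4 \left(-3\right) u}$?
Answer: $42$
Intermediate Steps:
$u = -6$ ($u = -2 - 4 = -6$)
$27 + \sqrt{153 + 4 \left(-3\right) u} = 27 + \sqrt{153 + 4 \left(-3\right) \left(-6\right)} = 27 + \sqrt{153 - -72} = 27 + \sqrt{153 + 72} = 27 + \sqrt{225} = 27 + 15 = 42$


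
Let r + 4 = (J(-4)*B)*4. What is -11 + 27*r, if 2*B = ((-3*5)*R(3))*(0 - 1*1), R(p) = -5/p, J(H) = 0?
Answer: -119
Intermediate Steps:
B = -25/2 (B = (((-3*5)*(-5/3))*(0 - 1*1))/2 = ((-(-75)/3)*(0 - 1))/2 = (-15*(-5/3)*(-1))/2 = (25*(-1))/2 = (1/2)*(-25) = -25/2 ≈ -12.500)
r = -4 (r = -4 + (0*(-25/2))*4 = -4 + 0*4 = -4 + 0 = -4)
-11 + 27*r = -11 + 27*(-4) = -11 - 108 = -119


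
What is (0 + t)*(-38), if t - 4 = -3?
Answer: -38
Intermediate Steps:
t = 1 (t = 4 - 3 = 1)
(0 + t)*(-38) = (0 + 1)*(-38) = 1*(-38) = -38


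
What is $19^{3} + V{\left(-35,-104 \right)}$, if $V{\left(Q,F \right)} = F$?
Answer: $6755$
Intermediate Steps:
$19^{3} + V{\left(-35,-104 \right)} = 19^{3} - 104 = 6859 - 104 = 6755$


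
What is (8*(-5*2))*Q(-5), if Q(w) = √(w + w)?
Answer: -80*I*√10 ≈ -252.98*I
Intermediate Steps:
Q(w) = √2*√w (Q(w) = √(2*w) = √2*√w)
(8*(-5*2))*Q(-5) = (8*(-5*2))*(√2*√(-5)) = (8*(-10))*(√2*(I*√5)) = -80*I*√10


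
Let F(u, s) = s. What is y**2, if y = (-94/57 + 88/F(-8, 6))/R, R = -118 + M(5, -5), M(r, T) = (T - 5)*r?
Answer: 2809/467856 ≈ 0.0060040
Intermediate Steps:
M(r, T) = r*(-5 + T) (M(r, T) = (-5 + T)*r = r*(-5 + T))
R = -168 (R = -118 + 5*(-5 - 5) = -118 + 5*(-10) = -118 - 50 = -168)
y = -53/684 (y = (-94/57 + 88/6)/(-168) = (-94*1/57 + 88*(1/6))*(-1/168) = (-94/57 + 44/3)*(-1/168) = (742/57)*(-1/168) = -53/684 ≈ -0.077485)
y**2 = (-53/684)**2 = 2809/467856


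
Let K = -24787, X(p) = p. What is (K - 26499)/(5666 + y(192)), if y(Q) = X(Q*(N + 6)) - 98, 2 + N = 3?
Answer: -25643/3456 ≈ -7.4198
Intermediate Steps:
N = 1 (N = -2 + 3 = 1)
y(Q) = -98 + 7*Q (y(Q) = Q*(1 + 6) - 98 = Q*7 - 98 = 7*Q - 98 = -98 + 7*Q)
(K - 26499)/(5666 + y(192)) = (-24787 - 26499)/(5666 + (-98 + 7*192)) = -51286/(5666 + (-98 + 1344)) = -51286/(5666 + 1246) = -51286/6912 = -51286*1/6912 = -25643/3456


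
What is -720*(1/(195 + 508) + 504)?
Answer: -255105360/703 ≈ -3.6288e+5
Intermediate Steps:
-720*(1/(195 + 508) + 504) = -720*(1/703 + 504) = -720*354313/703 = -255105360/703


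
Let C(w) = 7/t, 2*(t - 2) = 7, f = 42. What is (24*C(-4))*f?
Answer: 14112/11 ≈ 1282.9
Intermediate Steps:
t = 11/2 (t = 2 + (1/2)*7 = 2 + 7/2 = 11/2 ≈ 5.5000)
C(w) = 14/11 (C(w) = 7/(11/2) = 7*(2/11) = 14/11)
(24*C(-4))*f = (24*(14/11))*42 = (336/11)*42 = 14112/11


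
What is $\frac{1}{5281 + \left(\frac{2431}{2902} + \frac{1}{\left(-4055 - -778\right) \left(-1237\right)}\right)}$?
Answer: $\frac{11763689398}{62133898134459} \approx 0.00018933$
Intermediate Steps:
$\frac{1}{5281 + \left(\frac{2431}{2902} + \frac{1}{\left(-4055 - -778\right) \left(-1237\right)}\right)} = \frac{1}{5281 + \left(2431 \cdot \frac{1}{2902} + \frac{1}{-4055 + \left(-181 + 959\right)} \left(- \frac{1}{1237}\right)\right)} = \frac{1}{5281 + \left(\frac{2431}{2902} + \frac{1}{-4055 + 778} \left(- \frac{1}{1237}\right)\right)} = \frac{1}{5281 + \left(\frac{2431}{2902} + \frac{1}{-3277} \left(- \frac{1}{1237}\right)\right)} = \frac{1}{5281 + \left(\frac{2431}{2902} - - \frac{1}{4053649}\right)} = \frac{1}{5281 + \left(\frac{2431}{2902} + \frac{1}{4053649}\right)} = \frac{1}{5281 + \frac{9854423621}{11763689398}} = \frac{1}{\frac{62133898134459}{11763689398}} = \frac{11763689398}{62133898134459}$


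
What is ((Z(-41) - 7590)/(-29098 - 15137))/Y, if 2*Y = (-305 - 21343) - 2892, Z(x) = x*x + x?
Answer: -119/10855269 ≈ -1.0962e-5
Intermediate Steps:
Z(x) = x + x² (Z(x) = x² + x = x + x²)
Y = -12270 (Y = ((-305 - 21343) - 2892)/2 = (-21648 - 2892)/2 = (½)*(-24540) = -12270)
((Z(-41) - 7590)/(-29098 - 15137))/Y = ((-41*(1 - 41) - 7590)/(-29098 - 15137))/(-12270) = ((-41*(-40) - 7590)/(-44235))*(-1/12270) = ((1640 - 7590)*(-1/44235))*(-1/12270) = -5950*(-1/44235)*(-1/12270) = (1190/8847)*(-1/12270) = -119/10855269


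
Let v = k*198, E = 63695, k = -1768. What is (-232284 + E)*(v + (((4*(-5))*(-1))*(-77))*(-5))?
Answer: 57718804396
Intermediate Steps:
v = -350064 (v = -1768*198 = -350064)
(-232284 + E)*(v + (((4*(-5))*(-1))*(-77))*(-5)) = (-232284 + 63695)*(-350064 + (((4*(-5))*(-1))*(-77))*(-5)) = -168589*(-350064 + (-20*(-1)*(-77))*(-5)) = -168589*(-350064 + (20*(-77))*(-5)) = -168589*(-350064 - 1540*(-5)) = -168589*(-350064 + 7700) = -168589*(-342364) = 57718804396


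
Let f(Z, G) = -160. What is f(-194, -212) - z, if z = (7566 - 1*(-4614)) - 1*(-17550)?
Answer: -29890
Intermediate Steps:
z = 29730 (z = (7566 + 4614) + 17550 = 12180 + 17550 = 29730)
f(-194, -212) - z = -160 - 1*29730 = -160 - 29730 = -29890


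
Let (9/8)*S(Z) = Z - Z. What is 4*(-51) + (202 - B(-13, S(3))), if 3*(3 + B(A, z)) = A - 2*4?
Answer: 8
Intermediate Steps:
S(Z) = 0 (S(Z) = 8*(Z - Z)/9 = (8/9)*0 = 0)
B(A, z) = -17/3 + A/3 (B(A, z) = -3 + (A - 2*4)/3 = -3 + (A - 8)/3 = -3 + (-8 + A)/3 = -3 + (-8/3 + A/3) = -17/3 + A/3)
4*(-51) + (202 - B(-13, S(3))) = 4*(-51) + (202 - (-17/3 + (1/3)*(-13))) = -204 + (202 - (-17/3 - 13/3)) = -204 + (202 - 1*(-10)) = -204 + (202 + 10) = -204 + 212 = 8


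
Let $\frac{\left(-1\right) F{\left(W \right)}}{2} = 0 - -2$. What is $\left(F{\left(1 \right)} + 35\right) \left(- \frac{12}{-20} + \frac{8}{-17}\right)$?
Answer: $\frac{341}{85} \approx 4.0118$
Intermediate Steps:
$F{\left(W \right)} = -4$ ($F{\left(W \right)} = - 2 \left(0 - -2\right) = - 2 \left(0 + 2\right) = \left(-2\right) 2 = -4$)
$\left(F{\left(1 \right)} + 35\right) \left(- \frac{12}{-20} + \frac{8}{-17}\right) = \left(-4 + 35\right) \left(- \frac{12}{-20} + \frac{8}{-17}\right) = 31 \left(\left(-12\right) \left(- \frac{1}{20}\right) + 8 \left(- \frac{1}{17}\right)\right) = 31 \left(\frac{3}{5} - \frac{8}{17}\right) = 31 \cdot \frac{11}{85} = \frac{341}{85}$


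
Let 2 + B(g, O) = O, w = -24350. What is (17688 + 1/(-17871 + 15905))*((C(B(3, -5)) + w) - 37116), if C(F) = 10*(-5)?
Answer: -1069597362106/983 ≈ -1.0881e+9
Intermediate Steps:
B(g, O) = -2 + O
C(F) = -50
(17688 + 1/(-17871 + 15905))*((C(B(3, -5)) + w) - 37116) = (17688 + 1/(-17871 + 15905))*((-50 - 24350) - 37116) = (17688 + 1/(-1966))*(-24400 - 37116) = (17688 - 1/1966)*(-61516) = (34774607/1966)*(-61516) = -1069597362106/983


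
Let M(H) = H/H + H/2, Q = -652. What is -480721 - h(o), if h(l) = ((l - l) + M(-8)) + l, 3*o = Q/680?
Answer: -245166017/510 ≈ -4.8072e+5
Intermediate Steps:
o = -163/510 (o = (-652/680)/3 = (-652*1/680)/3 = (⅓)*(-163/170) = -163/510 ≈ -0.31961)
M(H) = 1 + H/2 (M(H) = 1 + H*(½) = 1 + H/2)
h(l) = -3 + l (h(l) = ((l - l) + (1 + (½)*(-8))) + l = (0 + (1 - 4)) + l = (0 - 3) + l = -3 + l)
-480721 - h(o) = -480721 - (-3 - 163/510) = -480721 - 1*(-1693/510) = -480721 + 1693/510 = -245166017/510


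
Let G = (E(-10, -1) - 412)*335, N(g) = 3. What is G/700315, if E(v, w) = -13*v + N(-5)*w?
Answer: -19095/140063 ≈ -0.13633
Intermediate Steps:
E(v, w) = -13*v + 3*w
G = -95475 (G = ((-13*(-10) + 3*(-1)) - 412)*335 = ((130 - 3) - 412)*335 = (127 - 412)*335 = -285*335 = -95475)
G/700315 = -95475/700315 = -95475*1/700315 = -19095/140063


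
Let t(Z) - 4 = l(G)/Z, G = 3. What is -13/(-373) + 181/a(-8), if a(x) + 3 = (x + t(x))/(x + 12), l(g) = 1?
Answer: -2158739/48117 ≈ -44.864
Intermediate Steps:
t(Z) = 4 + 1/Z
a(x) = -3 + (4 + x + 1/x)/(12 + x) (a(x) = -3 + (x + (4 + 1/x))/(x + 12) = -3 + (4 + x + 1/x)/(12 + x))
-13/(-373) + 181/a(-8) = -13/(-373) + 181/(((1 - 2*(-8)*(16 - 8))/((-8)*(12 - 8)))) = -13*(-1/373) + 181/((-⅛*(1 - 2*(-8)*8)/4)) = 13/373 + 181/((-⅛*¼*(1 + 128))) = 13/373 + 181/((-⅛*¼*129)) = 13/373 + 181/(-129/32) = 13/373 + 181*(-32/129) = 13/373 - 5792/129 = -2158739/48117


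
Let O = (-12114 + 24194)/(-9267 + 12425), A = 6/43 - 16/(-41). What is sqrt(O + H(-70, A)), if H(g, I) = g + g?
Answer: 2*I*sqrt(84879145)/1579 ≈ 11.669*I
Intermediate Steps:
A = 934/1763 (A = 6*(1/43) - 16*(-1/41) = 6/43 + 16/41 = 934/1763 ≈ 0.52978)
H(g, I) = 2*g
O = 6040/1579 (O = 12080/3158 = 12080*(1/3158) = 6040/1579 ≈ 3.8252)
sqrt(O + H(-70, A)) = sqrt(6040/1579 + 2*(-70)) = sqrt(6040/1579 - 140) = sqrt(-215020/1579) = 2*I*sqrt(84879145)/1579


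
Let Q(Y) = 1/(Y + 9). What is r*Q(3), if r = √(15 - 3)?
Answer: √3/6 ≈ 0.28868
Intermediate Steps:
r = 2*√3 (r = √12 = 2*√3 ≈ 3.4641)
Q(Y) = 1/(9 + Y)
r*Q(3) = (2*√3)/(9 + 3) = (2*√3)/12 = (2*√3)*(1/12) = √3/6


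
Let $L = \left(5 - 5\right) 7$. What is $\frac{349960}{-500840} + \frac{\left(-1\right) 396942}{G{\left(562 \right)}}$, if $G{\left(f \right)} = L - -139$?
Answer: $- \frac{4971326893}{1740419} \approx -2856.4$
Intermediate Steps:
$L = 0$ ($L = 0 \cdot 7 = 0$)
$G{\left(f \right)} = 139$ ($G{\left(f \right)} = 0 - -139 = 0 + 139 = 139$)
$\frac{349960}{-500840} + \frac{\left(-1\right) 396942}{G{\left(562 \right)}} = \frac{349960}{-500840} + \frac{\left(-1\right) 396942}{139} = 349960 \left(- \frac{1}{500840}\right) - \frac{396942}{139} = - \frac{8749}{12521} - \frac{396942}{139} = - \frac{4971326893}{1740419}$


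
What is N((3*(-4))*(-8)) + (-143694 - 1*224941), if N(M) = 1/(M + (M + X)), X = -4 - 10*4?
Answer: -54557979/148 ≈ -3.6864e+5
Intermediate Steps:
X = -44 (X = -4 - 40 = -44)
N(M) = 1/(-44 + 2*M) (N(M) = 1/(M + (M - 44)) = 1/(M + (-44 + M)) = 1/(-44 + 2*M))
N((3*(-4))*(-8)) + (-143694 - 1*224941) = 1/(2*(-22 + (3*(-4))*(-8))) + (-143694 - 1*224941) = 1/(2*(-22 - 12*(-8))) + (-143694 - 224941) = 1/(2*(-22 + 96)) - 368635 = (1/2)/74 - 368635 = (1/2)*(1/74) - 368635 = 1/148 - 368635 = -54557979/148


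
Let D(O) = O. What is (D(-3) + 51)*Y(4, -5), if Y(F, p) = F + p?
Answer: -48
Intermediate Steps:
(D(-3) + 51)*Y(4, -5) = (-3 + 51)*(4 - 5) = 48*(-1) = -48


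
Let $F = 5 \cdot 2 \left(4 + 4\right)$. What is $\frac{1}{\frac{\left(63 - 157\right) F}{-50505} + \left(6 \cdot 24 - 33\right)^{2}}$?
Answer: $\frac{10101}{124455925} \approx 8.1161 \cdot 10^{-5}$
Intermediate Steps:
$F = 80$ ($F = 10 \cdot 8 = 80$)
$\frac{1}{\frac{\left(63 - 157\right) F}{-50505} + \left(6 \cdot 24 - 33\right)^{2}} = \frac{1}{\frac{\left(63 - 157\right) 80}{-50505} + \left(6 \cdot 24 - 33\right)^{2}} = \frac{1}{\left(-94\right) 80 \left(- \frac{1}{50505}\right) + \left(144 - 33\right)^{2}} = \frac{1}{\left(-7520\right) \left(- \frac{1}{50505}\right) + 111^{2}} = \frac{1}{\frac{1504}{10101} + 12321} = \frac{1}{\frac{124455925}{10101}} = \frac{10101}{124455925}$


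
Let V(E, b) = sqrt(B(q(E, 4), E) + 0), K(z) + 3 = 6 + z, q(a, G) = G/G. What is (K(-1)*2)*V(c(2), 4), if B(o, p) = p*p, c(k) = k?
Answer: 8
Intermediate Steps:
q(a, G) = 1
B(o, p) = p**2
K(z) = 3 + z (K(z) = -3 + (6 + z) = 3 + z)
V(E, b) = sqrt(E**2) (V(E, b) = sqrt(E**2 + 0) = sqrt(E**2))
(K(-1)*2)*V(c(2), 4) = ((3 - 1)*2)*sqrt(2**2) = (2*2)*sqrt(4) = 4*2 = 8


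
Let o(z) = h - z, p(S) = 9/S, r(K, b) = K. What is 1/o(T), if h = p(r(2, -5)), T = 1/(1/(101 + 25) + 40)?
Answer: 10082/45117 ≈ 0.22346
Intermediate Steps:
T = 126/5041 (T = 1/(1/126 + 40) = 1/(5041/126) = 126/5041 ≈ 0.024995)
h = 9/2 ≈ 4.5000
o(z) = 9/2 - z
1/o(T) = 1/(9/2 - 1*126/5041) = 1/(9/2 - 126/5041) = 1/(45117/10082) = 10082/45117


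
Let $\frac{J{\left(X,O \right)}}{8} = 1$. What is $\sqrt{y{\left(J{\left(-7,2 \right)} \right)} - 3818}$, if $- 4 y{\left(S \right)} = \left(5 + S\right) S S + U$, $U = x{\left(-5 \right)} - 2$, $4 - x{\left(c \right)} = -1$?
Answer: $\frac{i \sqrt{16107}}{2} \approx 63.457 i$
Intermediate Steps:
$J{\left(X,O \right)} = 8$ ($J{\left(X,O \right)} = 8 \cdot 1 = 8$)
$x{\left(c \right)} = 5$ ($x{\left(c \right)} = 4 - -1 = 4 + 1 = 5$)
$U = 3$ ($U = 5 - 2 = 3$)
$y{\left(S \right)} = - \frac{3}{4} - \frac{S^{2} \left(5 + S\right)}{4}$ ($y{\left(S \right)} = - \frac{\left(5 + S\right) S S + 3}{4} = - \frac{S \left(5 + S\right) S + 3}{4} = - \frac{S^{2} \left(5 + S\right) + 3}{4} = - \frac{3 + S^{2} \left(5 + S\right)}{4} = - \frac{3}{4} - \frac{S^{2} \left(5 + S\right)}{4}$)
$\sqrt{y{\left(J{\left(-7,2 \right)} \right)} - 3818} = \sqrt{\left(- \frac{3}{4} - \frac{5 \cdot 8^{2}}{4} - \frac{8^{3}}{4}\right) - 3818} = \sqrt{\left(- \frac{3}{4} - 80 - 128\right) - 3818} = \sqrt{- \frac{835}{4} - 3818} = \sqrt{- \frac{16107}{4}} = \frac{i \sqrt{16107}}{2}$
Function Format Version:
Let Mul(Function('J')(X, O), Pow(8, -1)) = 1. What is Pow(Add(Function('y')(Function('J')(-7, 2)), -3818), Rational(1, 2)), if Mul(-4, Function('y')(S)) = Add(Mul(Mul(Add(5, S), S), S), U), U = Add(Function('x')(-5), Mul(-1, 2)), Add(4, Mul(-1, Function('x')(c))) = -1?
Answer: Mul(Rational(1, 2), I, Pow(16107, Rational(1, 2))) ≈ Mul(63.457, I)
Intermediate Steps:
Function('J')(X, O) = 8 (Function('J')(X, O) = Mul(8, 1) = 8)
Function('x')(c) = 5 (Function('x')(c) = Add(4, Mul(-1, -1)) = Add(4, 1) = 5)
U = 3 (U = Add(5, Mul(-1, 2)) = Add(5, -2) = 3)
Function('y')(S) = Add(Rational(-3, 4), Mul(Rational(-1, 4), Pow(S, 2), Add(5, S))) (Function('y')(S) = Mul(Rational(-1, 4), Add(Mul(Mul(Add(5, S), S), S), 3)) = Mul(Rational(-1, 4), Add(Mul(Mul(S, Add(5, S)), S), 3)) = Mul(Rational(-1, 4), Add(Mul(Pow(S, 2), Add(5, S)), 3)) = Mul(Rational(-1, 4), Add(3, Mul(Pow(S, 2), Add(5, S)))) = Add(Rational(-3, 4), Mul(Rational(-1, 4), Pow(S, 2), Add(5, S))))
Pow(Add(Function('y')(Function('J')(-7, 2)), -3818), Rational(1, 2)) = Pow(Add(Add(Rational(-3, 4), Mul(Rational(-5, 4), Pow(8, 2)), Mul(Rational(-1, 4), Pow(8, 3))), -3818), Rational(1, 2)) = Pow(Add(Add(Rational(-3, 4), Mul(Rational(-5, 4), 64), Mul(Rational(-1, 4), 512)), -3818), Rational(1, 2)) = Pow(Add(Add(Rational(-3, 4), -80, -128), -3818), Rational(1, 2)) = Pow(Add(Rational(-835, 4), -3818), Rational(1, 2)) = Pow(Rational(-16107, 4), Rational(1, 2)) = Mul(Rational(1, 2), I, Pow(16107, Rational(1, 2)))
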